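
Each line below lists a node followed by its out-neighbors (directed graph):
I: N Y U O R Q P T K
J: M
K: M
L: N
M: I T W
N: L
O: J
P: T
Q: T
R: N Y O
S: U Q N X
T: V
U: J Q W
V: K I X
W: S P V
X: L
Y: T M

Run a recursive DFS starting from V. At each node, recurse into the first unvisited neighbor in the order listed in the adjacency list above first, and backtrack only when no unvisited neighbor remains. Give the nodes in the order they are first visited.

Visit V
V → K
K → M
M → I
I → N
N → L
I → Y
Y → T
I → U
U → J
U → Q
U → W
W → S
S → X
W → P
I → O
I → R

V, K, M, I, N, L, Y, T, U, J, Q, W, S, X, P, O, R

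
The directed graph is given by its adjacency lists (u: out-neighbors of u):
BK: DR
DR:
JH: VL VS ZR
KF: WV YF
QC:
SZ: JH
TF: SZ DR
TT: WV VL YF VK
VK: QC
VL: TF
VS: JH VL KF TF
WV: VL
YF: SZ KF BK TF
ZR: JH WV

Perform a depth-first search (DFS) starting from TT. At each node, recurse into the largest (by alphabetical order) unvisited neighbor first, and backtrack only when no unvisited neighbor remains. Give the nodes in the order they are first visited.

TT, YF, TF, SZ, JH, ZR, WV, VL, VS, KF, DR, BK, VK, QC

Visit TT
TT → YF
YF → TF
TF → SZ
SZ → JH
JH → ZR
ZR → WV
WV → VL
JH → VS
VS → KF
TF → DR
YF → BK
TT → VK
VK → QC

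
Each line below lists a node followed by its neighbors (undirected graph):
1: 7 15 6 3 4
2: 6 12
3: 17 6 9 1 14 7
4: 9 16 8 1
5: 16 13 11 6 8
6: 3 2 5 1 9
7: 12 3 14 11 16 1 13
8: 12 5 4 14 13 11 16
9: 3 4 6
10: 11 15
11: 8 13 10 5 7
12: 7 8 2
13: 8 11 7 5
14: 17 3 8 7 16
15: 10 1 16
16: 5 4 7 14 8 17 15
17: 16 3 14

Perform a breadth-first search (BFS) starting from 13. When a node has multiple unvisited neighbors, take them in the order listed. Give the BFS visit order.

13, 8, 11, 7, 5, 12, 4, 14, 16, 10, 3, 1, 6, 2, 9, 17, 15

Visit 13; enqueue 8, 11, 7, 5 → queue [8, 11, 7, 5]
Visit 8; enqueue 12, 4, 14, 16 → queue [11, 7, 5, 12, 4, 14, 16]
Visit 11; enqueue 10 → queue [7, 5, 12, 4, 14, 16, 10]
Visit 7; enqueue 3, 1 → queue [5, 12, 4, 14, 16, 10, 3, 1]
Visit 5; enqueue 6 → queue [12, 4, 14, 16, 10, 3, 1, 6]
Visit 12; enqueue 2 → queue [4, 14, 16, 10, 3, 1, 6, 2]
Visit 4; enqueue 9 → queue [14, 16, 10, 3, 1, 6, 2, 9]
Visit 14; enqueue 17 → queue [16, 10, 3, 1, 6, 2, 9, 17]
Visit 16; enqueue 15 → queue [10, 3, 1, 6, 2, 9, 17, 15]
Visit 10 → queue [3, 1, 6, 2, 9, 17, 15]
Visit 3 → queue [1, 6, 2, 9, 17, 15]
Visit 1 → queue [6, 2, 9, 17, 15]
Visit 6 → queue [2, 9, 17, 15]
Visit 2 → queue [9, 17, 15]
Visit 9 → queue [17, 15]
Visit 17 → queue [15]
Visit 15 → queue []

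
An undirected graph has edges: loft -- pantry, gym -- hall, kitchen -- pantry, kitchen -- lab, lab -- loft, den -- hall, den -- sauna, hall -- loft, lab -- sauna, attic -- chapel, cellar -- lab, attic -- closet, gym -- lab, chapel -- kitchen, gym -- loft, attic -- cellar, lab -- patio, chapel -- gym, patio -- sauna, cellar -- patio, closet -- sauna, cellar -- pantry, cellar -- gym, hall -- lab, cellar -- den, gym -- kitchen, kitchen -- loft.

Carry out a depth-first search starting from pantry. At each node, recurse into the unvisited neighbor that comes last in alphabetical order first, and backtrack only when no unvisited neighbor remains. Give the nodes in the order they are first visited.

Visit pantry
pantry → loft
loft → lab
lab → sauna
sauna → patio
patio → cellar
cellar → gym
gym → kitchen
kitchen → chapel
chapel → attic
attic → closet
gym → hall
hall → den

pantry -> loft -> lab -> sauna -> patio -> cellar -> gym -> kitchen -> chapel -> attic -> closet -> hall -> den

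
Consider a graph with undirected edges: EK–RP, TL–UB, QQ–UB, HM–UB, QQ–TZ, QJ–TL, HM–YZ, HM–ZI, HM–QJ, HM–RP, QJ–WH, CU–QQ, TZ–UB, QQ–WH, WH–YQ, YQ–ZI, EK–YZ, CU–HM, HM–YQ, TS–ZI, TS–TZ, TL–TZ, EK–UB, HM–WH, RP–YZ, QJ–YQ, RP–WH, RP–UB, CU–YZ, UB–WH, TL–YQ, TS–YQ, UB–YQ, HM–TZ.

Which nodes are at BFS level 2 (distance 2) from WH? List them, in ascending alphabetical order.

CU, EK, TL, TS, TZ, YZ, ZI

Level 0: WH
Level 1: HM, QJ, QQ, RP, UB, YQ
Level 2: CU, EK, TL, TS, TZ, YZ, ZI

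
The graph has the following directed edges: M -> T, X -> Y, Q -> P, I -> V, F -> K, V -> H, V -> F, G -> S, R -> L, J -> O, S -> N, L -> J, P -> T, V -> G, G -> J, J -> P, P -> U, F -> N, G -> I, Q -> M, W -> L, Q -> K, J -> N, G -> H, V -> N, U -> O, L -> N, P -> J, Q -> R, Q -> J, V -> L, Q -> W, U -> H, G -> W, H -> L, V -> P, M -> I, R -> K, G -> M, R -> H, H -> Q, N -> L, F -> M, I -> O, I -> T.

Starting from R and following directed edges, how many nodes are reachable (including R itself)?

18

BFS from R visits: R, L, K, H, N, J, Q, P, O, W, M, U, T, I, V, G, F, S
Reachable nodes: 18 of 20 total.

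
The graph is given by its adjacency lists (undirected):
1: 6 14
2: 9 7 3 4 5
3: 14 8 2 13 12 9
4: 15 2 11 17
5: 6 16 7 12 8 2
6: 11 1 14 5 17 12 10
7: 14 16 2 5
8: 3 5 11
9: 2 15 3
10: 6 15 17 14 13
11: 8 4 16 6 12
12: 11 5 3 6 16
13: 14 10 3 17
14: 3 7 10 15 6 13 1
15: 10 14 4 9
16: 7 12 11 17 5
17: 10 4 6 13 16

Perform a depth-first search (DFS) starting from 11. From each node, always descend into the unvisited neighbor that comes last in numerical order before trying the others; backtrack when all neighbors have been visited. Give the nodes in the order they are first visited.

Visit 11
11 → 16
16 → 17
17 → 13
13 → 14
14 → 15
15 → 10
10 → 6
6 → 12
12 → 5
5 → 8
8 → 3
3 → 9
9 → 2
2 → 7
2 → 4
6 → 1

11 → 16 → 17 → 13 → 14 → 15 → 10 → 6 → 12 → 5 → 8 → 3 → 9 → 2 → 7 → 4 → 1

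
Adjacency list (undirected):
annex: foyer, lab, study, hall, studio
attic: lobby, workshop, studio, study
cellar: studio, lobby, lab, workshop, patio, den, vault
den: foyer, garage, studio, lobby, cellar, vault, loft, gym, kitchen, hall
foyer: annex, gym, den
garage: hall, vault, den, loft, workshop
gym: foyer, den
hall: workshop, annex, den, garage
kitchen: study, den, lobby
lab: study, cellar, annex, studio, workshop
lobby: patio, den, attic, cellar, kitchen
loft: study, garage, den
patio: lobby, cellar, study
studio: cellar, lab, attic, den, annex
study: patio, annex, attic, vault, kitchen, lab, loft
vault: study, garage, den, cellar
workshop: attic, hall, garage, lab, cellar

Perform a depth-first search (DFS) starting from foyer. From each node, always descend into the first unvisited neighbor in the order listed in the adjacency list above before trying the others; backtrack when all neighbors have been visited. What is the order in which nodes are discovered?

foyer → annex → lab → study → patio → lobby → den → garage → hall → workshop → attic → studio → cellar → vault → loft → gym → kitchen

Visit foyer
foyer → annex
annex → lab
lab → study
study → patio
patio → lobby
lobby → den
den → garage
garage → hall
hall → workshop
workshop → attic
attic → studio
studio → cellar
cellar → vault
garage → loft
den → gym
den → kitchen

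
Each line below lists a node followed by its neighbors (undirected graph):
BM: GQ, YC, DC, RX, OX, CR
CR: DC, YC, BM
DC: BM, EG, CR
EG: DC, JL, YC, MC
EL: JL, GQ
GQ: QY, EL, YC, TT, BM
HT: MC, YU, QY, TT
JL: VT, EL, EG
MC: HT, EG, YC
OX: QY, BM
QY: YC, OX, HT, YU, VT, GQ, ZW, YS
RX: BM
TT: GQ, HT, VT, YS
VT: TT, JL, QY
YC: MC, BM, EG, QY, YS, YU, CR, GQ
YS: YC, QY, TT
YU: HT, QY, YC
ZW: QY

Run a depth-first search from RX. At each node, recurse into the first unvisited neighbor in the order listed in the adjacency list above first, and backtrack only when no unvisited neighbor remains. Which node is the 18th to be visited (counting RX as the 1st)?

Visit RX
RX → BM
BM → GQ
GQ → QY
QY → YC
YC → MC
MC → HT
HT → YU
HT → TT
TT → VT
VT → JL
JL → EL
JL → EG
EG → DC
DC → CR
TT → YS
QY → OX
QY → ZW

Visit order: RX, BM, GQ, QY, YC, MC, HT, YU, TT, VT, JL, EL, EG, DC, CR, YS, OX, ZW

ZW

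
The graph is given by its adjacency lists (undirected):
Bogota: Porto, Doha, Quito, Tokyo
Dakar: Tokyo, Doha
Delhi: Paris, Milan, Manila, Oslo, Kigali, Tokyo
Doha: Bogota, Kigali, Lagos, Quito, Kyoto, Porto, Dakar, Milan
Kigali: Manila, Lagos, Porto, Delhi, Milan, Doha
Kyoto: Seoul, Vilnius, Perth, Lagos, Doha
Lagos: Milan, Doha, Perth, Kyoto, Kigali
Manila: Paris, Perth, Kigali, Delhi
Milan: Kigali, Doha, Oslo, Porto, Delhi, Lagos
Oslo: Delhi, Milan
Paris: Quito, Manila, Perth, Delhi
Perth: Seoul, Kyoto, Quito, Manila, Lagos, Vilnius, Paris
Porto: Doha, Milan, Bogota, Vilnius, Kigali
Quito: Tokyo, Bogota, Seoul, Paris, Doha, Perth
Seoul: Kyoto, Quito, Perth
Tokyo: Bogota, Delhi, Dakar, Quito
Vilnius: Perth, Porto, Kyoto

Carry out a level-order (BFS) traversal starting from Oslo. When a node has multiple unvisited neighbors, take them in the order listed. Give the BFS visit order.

Oslo, Delhi, Milan, Paris, Manila, Kigali, Tokyo, Doha, Porto, Lagos, Quito, Perth, Bogota, Dakar, Kyoto, Vilnius, Seoul

Visit Oslo; enqueue Delhi, Milan → queue [Delhi, Milan]
Visit Delhi; enqueue Paris, Manila, Kigali, Tokyo → queue [Milan, Paris, Manila, Kigali, Tokyo]
Visit Milan; enqueue Doha, Porto, Lagos → queue [Paris, Manila, Kigali, Tokyo, Doha, Porto, Lagos]
Visit Paris; enqueue Quito, Perth → queue [Manila, Kigali, Tokyo, Doha, Porto, Lagos, Quito, Perth]
Visit Manila → queue [Kigali, Tokyo, Doha, Porto, Lagos, Quito, Perth]
Visit Kigali → queue [Tokyo, Doha, Porto, Lagos, Quito, Perth]
Visit Tokyo; enqueue Bogota, Dakar → queue [Doha, Porto, Lagos, Quito, Perth, Bogota, Dakar]
Visit Doha; enqueue Kyoto → queue [Porto, Lagos, Quito, Perth, Bogota, Dakar, Kyoto]
Visit Porto; enqueue Vilnius → queue [Lagos, Quito, Perth, Bogota, Dakar, Kyoto, Vilnius]
Visit Lagos → queue [Quito, Perth, Bogota, Dakar, Kyoto, Vilnius]
Visit Quito; enqueue Seoul → queue [Perth, Bogota, Dakar, Kyoto, Vilnius, Seoul]
Visit Perth → queue [Bogota, Dakar, Kyoto, Vilnius, Seoul]
Visit Bogota → queue [Dakar, Kyoto, Vilnius, Seoul]
Visit Dakar → queue [Kyoto, Vilnius, Seoul]
Visit Kyoto → queue [Vilnius, Seoul]
Visit Vilnius → queue [Seoul]
Visit Seoul → queue []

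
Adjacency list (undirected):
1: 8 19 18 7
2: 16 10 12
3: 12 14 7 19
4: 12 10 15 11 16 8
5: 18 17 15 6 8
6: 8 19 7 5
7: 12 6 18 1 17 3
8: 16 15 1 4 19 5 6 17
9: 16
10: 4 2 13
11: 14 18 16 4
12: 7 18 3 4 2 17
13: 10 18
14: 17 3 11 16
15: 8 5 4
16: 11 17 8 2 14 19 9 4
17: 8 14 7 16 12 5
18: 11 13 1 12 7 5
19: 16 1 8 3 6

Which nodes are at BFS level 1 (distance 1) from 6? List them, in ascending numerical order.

5, 7, 8, 19

Level 0: 6
Level 1: 5, 7, 8, 19
Level 2: 1, 3, 4, 12, 15, 16, 17, 18
Level 3: 2, 9, 10, 11, 13, 14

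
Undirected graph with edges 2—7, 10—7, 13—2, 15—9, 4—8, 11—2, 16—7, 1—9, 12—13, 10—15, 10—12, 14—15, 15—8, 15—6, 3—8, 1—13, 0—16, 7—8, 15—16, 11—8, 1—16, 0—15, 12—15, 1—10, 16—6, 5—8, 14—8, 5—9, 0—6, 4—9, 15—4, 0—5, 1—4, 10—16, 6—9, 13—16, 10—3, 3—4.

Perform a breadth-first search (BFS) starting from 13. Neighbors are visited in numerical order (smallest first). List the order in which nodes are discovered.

13 1 2 12 16 4 9 10 7 11 15 0 6 3 8 5 14

Visit 13; enqueue 1, 2, 12, 16 → queue [1, 2, 12, 16]
Visit 1; enqueue 4, 9, 10 → queue [2, 12, 16, 4, 9, 10]
Visit 2; enqueue 7, 11 → queue [12, 16, 4, 9, 10, 7, 11]
Visit 12; enqueue 15 → queue [16, 4, 9, 10, 7, 11, 15]
Visit 16; enqueue 0, 6 → queue [4, 9, 10, 7, 11, 15, 0, 6]
Visit 4; enqueue 3, 8 → queue [9, 10, 7, 11, 15, 0, 6, 3, 8]
Visit 9; enqueue 5 → queue [10, 7, 11, 15, 0, 6, 3, 8, 5]
Visit 10 → queue [7, 11, 15, 0, 6, 3, 8, 5]
Visit 7 → queue [11, 15, 0, 6, 3, 8, 5]
Visit 11 → queue [15, 0, 6, 3, 8, 5]
Visit 15; enqueue 14 → queue [0, 6, 3, 8, 5, 14]
Visit 0 → queue [6, 3, 8, 5, 14]
Visit 6 → queue [3, 8, 5, 14]
Visit 3 → queue [8, 5, 14]
Visit 8 → queue [5, 14]
Visit 5 → queue [14]
Visit 14 → queue []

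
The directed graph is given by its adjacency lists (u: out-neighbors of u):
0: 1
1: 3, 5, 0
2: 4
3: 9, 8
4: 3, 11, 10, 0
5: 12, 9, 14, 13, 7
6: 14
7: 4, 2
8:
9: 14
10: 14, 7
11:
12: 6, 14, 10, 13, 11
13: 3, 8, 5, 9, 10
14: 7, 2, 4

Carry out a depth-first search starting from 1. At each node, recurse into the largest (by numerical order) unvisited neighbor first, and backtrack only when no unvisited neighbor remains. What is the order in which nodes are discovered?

1 → 5 → 14 → 7 → 4 → 11 → 10 → 3 → 9 → 8 → 0 → 2 → 13 → 12 → 6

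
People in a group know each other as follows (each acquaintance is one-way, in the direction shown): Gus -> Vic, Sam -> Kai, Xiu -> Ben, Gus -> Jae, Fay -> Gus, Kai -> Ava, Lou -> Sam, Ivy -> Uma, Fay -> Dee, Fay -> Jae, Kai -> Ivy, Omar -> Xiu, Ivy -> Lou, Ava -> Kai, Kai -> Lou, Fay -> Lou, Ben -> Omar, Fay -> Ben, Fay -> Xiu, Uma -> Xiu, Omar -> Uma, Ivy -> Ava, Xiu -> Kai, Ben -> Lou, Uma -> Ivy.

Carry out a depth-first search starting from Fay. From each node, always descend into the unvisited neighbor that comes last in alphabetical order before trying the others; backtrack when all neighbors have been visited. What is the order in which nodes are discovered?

Visit Fay
Fay → Xiu
Xiu → Kai
Kai → Lou
Lou → Sam
Kai → Ivy
Ivy → Uma
Ivy → Ava
Xiu → Ben
Ben → Omar
Fay → Jae
Fay → Gus
Gus → Vic
Fay → Dee

Fay → Xiu → Kai → Lou → Sam → Ivy → Uma → Ava → Ben → Omar → Jae → Gus → Vic → Dee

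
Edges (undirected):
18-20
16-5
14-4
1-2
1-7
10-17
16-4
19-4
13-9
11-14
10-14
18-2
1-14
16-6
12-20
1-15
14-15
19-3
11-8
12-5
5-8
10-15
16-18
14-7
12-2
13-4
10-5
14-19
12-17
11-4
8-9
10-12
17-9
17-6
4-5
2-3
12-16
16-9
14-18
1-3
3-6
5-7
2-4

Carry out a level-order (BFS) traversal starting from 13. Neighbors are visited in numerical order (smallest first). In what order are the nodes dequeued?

13 -> 4 -> 9 -> 2 -> 5 -> 11 -> 14 -> 16 -> 19 -> 8 -> 17 -> 1 -> 3 -> 12 -> 18 -> 7 -> 10 -> 15 -> 6 -> 20

Visit 13; enqueue 4, 9 → queue [4, 9]
Visit 4; enqueue 2, 5, 11, 14, 16, 19 → queue [9, 2, 5, 11, 14, 16, 19]
Visit 9; enqueue 8, 17 → queue [2, 5, 11, 14, 16, 19, 8, 17]
Visit 2; enqueue 1, 3, 12, 18 → queue [5, 11, 14, 16, 19, 8, 17, 1, 3, 12, 18]
Visit 5; enqueue 7, 10 → queue [11, 14, 16, 19, 8, 17, 1, 3, 12, 18, 7, 10]
Visit 11 → queue [14, 16, 19, 8, 17, 1, 3, 12, 18, 7, 10]
Visit 14; enqueue 15 → queue [16, 19, 8, 17, 1, 3, 12, 18, 7, 10, 15]
Visit 16; enqueue 6 → queue [19, 8, 17, 1, 3, 12, 18, 7, 10, 15, 6]
Visit 19 → queue [8, 17, 1, 3, 12, 18, 7, 10, 15, 6]
Visit 8 → queue [17, 1, 3, 12, 18, 7, 10, 15, 6]
Visit 17 → queue [1, 3, 12, 18, 7, 10, 15, 6]
Visit 1 → queue [3, 12, 18, 7, 10, 15, 6]
Visit 3 → queue [12, 18, 7, 10, 15, 6]
Visit 12; enqueue 20 → queue [18, 7, 10, 15, 6, 20]
Visit 18 → queue [7, 10, 15, 6, 20]
Visit 7 → queue [10, 15, 6, 20]
Visit 10 → queue [15, 6, 20]
Visit 15 → queue [6, 20]
Visit 6 → queue [20]
Visit 20 → queue []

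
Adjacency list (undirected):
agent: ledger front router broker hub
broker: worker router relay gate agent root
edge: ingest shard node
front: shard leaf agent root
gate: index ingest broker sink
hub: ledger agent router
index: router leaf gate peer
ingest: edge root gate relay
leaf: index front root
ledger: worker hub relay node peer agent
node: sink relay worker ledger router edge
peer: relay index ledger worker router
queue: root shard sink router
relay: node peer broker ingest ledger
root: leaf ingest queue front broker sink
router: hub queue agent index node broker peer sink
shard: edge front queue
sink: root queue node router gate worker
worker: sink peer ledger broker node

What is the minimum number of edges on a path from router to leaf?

2

Level 0: router
Level 1: agent, broker, hub, index, node, peer, queue, sink
Level 2: edge, front, gate, leaf, ledger, relay, root, shard, worker
Level 3: ingest
leaf first appears at level 2.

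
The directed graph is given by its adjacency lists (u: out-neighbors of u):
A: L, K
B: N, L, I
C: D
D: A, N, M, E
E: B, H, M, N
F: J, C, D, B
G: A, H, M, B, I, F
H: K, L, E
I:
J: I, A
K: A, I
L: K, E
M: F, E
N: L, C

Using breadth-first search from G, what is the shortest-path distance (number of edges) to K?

Level 0: G
Level 1: A, B, F, H, I, M
Level 2: C, D, E, J, K, L, N
K first appears at level 2.

2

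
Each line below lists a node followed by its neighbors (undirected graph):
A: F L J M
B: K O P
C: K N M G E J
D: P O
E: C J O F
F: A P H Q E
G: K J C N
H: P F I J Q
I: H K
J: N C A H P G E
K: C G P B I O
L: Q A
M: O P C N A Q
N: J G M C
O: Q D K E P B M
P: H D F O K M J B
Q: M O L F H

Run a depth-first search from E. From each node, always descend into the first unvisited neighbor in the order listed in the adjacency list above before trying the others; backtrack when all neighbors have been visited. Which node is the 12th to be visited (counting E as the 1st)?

Visit E
E → C
C → K
K → G
G → J
J → N
N → M
M → O
O → Q
Q → L
L → A
A → F
F → P
P → H
H → I
P → D
P → B

Visit order: E, C, K, G, J, N, M, O, Q, L, A, F, P, H, I, D, B

F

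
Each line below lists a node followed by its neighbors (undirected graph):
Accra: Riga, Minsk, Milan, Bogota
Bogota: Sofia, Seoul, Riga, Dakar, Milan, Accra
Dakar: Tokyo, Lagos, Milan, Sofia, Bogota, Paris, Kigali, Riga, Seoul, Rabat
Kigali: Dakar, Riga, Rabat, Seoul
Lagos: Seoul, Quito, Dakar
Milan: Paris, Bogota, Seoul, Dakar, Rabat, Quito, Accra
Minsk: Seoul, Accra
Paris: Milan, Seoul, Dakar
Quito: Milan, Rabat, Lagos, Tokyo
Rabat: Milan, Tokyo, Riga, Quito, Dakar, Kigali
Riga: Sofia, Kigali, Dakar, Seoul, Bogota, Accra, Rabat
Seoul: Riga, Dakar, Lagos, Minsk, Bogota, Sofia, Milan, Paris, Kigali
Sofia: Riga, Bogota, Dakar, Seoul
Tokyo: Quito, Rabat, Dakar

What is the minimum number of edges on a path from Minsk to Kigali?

2

Level 0: Minsk
Level 1: Accra, Seoul
Level 2: Bogota, Dakar, Kigali, Lagos, Milan, Paris, Riga, Sofia
Level 3: Quito, Rabat, Tokyo
Kigali first appears at level 2.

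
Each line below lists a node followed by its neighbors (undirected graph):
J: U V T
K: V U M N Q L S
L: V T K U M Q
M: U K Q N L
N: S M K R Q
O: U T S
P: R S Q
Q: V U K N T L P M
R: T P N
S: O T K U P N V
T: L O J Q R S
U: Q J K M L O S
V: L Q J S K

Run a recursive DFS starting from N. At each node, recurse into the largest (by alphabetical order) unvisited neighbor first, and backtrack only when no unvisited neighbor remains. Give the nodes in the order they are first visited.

N -> S -> V -> Q -> U -> O -> T -> R -> P -> L -> M -> K -> J

Visit N
N → S
S → V
V → Q
Q → U
U → O
O → T
T → R
R → P
T → L
L → M
M → K
T → J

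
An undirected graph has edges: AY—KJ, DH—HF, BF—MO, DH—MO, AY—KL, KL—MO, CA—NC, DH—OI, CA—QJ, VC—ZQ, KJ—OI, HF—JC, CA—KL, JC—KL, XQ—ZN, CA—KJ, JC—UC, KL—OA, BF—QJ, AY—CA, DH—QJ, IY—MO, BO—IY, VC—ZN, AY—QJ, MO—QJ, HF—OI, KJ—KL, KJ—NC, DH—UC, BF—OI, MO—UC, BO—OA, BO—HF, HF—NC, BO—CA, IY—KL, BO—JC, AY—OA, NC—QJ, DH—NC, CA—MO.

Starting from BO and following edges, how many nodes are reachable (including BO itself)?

BFS from BO visits: BO, CA, HF, IY, JC, OA, AY, KJ, KL, MO, NC, QJ, DH, OI, UC, BF
Reachable nodes: 16 of 20 total.

16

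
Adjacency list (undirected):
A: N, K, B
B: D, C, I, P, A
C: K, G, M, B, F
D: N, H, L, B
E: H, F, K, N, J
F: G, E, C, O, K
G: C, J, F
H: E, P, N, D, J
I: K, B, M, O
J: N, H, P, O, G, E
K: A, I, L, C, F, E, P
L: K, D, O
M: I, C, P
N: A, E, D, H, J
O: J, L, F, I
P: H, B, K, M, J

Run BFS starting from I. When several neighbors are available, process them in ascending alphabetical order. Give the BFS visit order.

Visit I; enqueue B, K, M, O → queue [B, K, M, O]
Visit B; enqueue A, C, D, P → queue [K, M, O, A, C, D, P]
Visit K; enqueue E, F, L → queue [M, O, A, C, D, P, E, F, L]
Visit M → queue [O, A, C, D, P, E, F, L]
Visit O; enqueue J → queue [A, C, D, P, E, F, L, J]
Visit A; enqueue N → queue [C, D, P, E, F, L, J, N]
Visit C; enqueue G → queue [D, P, E, F, L, J, N, G]
Visit D; enqueue H → queue [P, E, F, L, J, N, G, H]
Visit P → queue [E, F, L, J, N, G, H]
Visit E → queue [F, L, J, N, G, H]
Visit F → queue [L, J, N, G, H]
Visit L → queue [J, N, G, H]
Visit J → queue [N, G, H]
Visit N → queue [G, H]
Visit G → queue [H]
Visit H → queue []

I -> B -> K -> M -> O -> A -> C -> D -> P -> E -> F -> L -> J -> N -> G -> H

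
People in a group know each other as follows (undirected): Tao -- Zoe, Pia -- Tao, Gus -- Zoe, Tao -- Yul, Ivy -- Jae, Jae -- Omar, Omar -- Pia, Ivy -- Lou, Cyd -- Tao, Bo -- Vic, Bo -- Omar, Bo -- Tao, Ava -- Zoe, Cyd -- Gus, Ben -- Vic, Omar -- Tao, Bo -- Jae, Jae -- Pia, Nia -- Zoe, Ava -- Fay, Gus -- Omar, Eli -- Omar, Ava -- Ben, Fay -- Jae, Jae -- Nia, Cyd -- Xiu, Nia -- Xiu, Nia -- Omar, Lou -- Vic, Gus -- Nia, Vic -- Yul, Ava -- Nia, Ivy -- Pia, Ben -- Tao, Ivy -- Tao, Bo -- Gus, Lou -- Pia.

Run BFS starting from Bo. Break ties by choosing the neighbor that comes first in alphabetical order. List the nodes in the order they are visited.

Visit Bo; enqueue Gus, Jae, Omar, Tao, Vic → queue [Gus, Jae, Omar, Tao, Vic]
Visit Gus; enqueue Cyd, Nia, Zoe → queue [Jae, Omar, Tao, Vic, Cyd, Nia, Zoe]
Visit Jae; enqueue Fay, Ivy, Pia → queue [Omar, Tao, Vic, Cyd, Nia, Zoe, Fay, Ivy, Pia]
Visit Omar; enqueue Eli → queue [Tao, Vic, Cyd, Nia, Zoe, Fay, Ivy, Pia, Eli]
Visit Tao; enqueue Ben, Yul → queue [Vic, Cyd, Nia, Zoe, Fay, Ivy, Pia, Eli, Ben, Yul]
Visit Vic; enqueue Lou → queue [Cyd, Nia, Zoe, Fay, Ivy, Pia, Eli, Ben, Yul, Lou]
Visit Cyd; enqueue Xiu → queue [Nia, Zoe, Fay, Ivy, Pia, Eli, Ben, Yul, Lou, Xiu]
Visit Nia; enqueue Ava → queue [Zoe, Fay, Ivy, Pia, Eli, Ben, Yul, Lou, Xiu, Ava]
Visit Zoe → queue [Fay, Ivy, Pia, Eli, Ben, Yul, Lou, Xiu, Ava]
Visit Fay → queue [Ivy, Pia, Eli, Ben, Yul, Lou, Xiu, Ava]
Visit Ivy → queue [Pia, Eli, Ben, Yul, Lou, Xiu, Ava]
Visit Pia → queue [Eli, Ben, Yul, Lou, Xiu, Ava]
Visit Eli → queue [Ben, Yul, Lou, Xiu, Ava]
Visit Ben → queue [Yul, Lou, Xiu, Ava]
Visit Yul → queue [Lou, Xiu, Ava]
Visit Lou → queue [Xiu, Ava]
Visit Xiu → queue [Ava]
Visit Ava → queue []

Bo, Gus, Jae, Omar, Tao, Vic, Cyd, Nia, Zoe, Fay, Ivy, Pia, Eli, Ben, Yul, Lou, Xiu, Ava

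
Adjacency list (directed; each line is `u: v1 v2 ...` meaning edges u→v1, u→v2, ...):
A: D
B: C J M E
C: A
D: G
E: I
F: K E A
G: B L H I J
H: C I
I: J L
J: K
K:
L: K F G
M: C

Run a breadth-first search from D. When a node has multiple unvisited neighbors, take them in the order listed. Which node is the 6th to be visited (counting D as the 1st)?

Visit D; enqueue G → queue [G]
Visit G; enqueue B, L, H, I, J → queue [B, L, H, I, J]
Visit B; enqueue C, M, E → queue [L, H, I, J, C, M, E]
Visit L; enqueue K, F → queue [H, I, J, C, M, E, K, F]
Visit H → queue [I, J, C, M, E, K, F]
Visit I → queue [J, C, M, E, K, F]
Visit J → queue [C, M, E, K, F]
Visit C; enqueue A → queue [M, E, K, F, A]
Visit M → queue [E, K, F, A]
Visit E → queue [K, F, A]
Visit K → queue [F, A]
Visit F → queue [A]
Visit A → queue []

Visit order: D, G, B, L, H, I, J, C, M, E, K, F, A

I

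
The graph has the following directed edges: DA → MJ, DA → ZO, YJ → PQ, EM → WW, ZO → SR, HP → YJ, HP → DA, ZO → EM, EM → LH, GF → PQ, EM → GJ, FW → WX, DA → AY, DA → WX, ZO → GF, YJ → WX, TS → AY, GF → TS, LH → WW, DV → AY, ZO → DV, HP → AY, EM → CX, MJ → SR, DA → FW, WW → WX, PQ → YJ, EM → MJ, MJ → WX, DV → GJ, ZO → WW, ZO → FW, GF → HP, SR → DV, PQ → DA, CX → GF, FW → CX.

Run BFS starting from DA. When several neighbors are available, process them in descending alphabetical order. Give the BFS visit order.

Visit DA; enqueue ZO, WX, MJ, FW, AY → queue [ZO, WX, MJ, FW, AY]
Visit ZO; enqueue WW, SR, GF, EM, DV → queue [WX, MJ, FW, AY, WW, SR, GF, EM, DV]
Visit WX → queue [MJ, FW, AY, WW, SR, GF, EM, DV]
Visit MJ → queue [FW, AY, WW, SR, GF, EM, DV]
Visit FW; enqueue CX → queue [AY, WW, SR, GF, EM, DV, CX]
Visit AY → queue [WW, SR, GF, EM, DV, CX]
Visit WW → queue [SR, GF, EM, DV, CX]
Visit SR → queue [GF, EM, DV, CX]
Visit GF; enqueue TS, PQ, HP → queue [EM, DV, CX, TS, PQ, HP]
Visit EM; enqueue LH, GJ → queue [DV, CX, TS, PQ, HP, LH, GJ]
Visit DV → queue [CX, TS, PQ, HP, LH, GJ]
Visit CX → queue [TS, PQ, HP, LH, GJ]
Visit TS → queue [PQ, HP, LH, GJ]
Visit PQ; enqueue YJ → queue [HP, LH, GJ, YJ]
Visit HP → queue [LH, GJ, YJ]
Visit LH → queue [GJ, YJ]
Visit GJ → queue [YJ]
Visit YJ → queue []

DA → ZO → WX → MJ → FW → AY → WW → SR → GF → EM → DV → CX → TS → PQ → HP → LH → GJ → YJ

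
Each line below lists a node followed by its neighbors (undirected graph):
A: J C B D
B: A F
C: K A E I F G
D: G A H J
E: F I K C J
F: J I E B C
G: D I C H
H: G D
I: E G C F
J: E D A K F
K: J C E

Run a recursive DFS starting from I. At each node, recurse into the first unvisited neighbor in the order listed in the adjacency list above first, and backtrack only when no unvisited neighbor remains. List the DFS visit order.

I, E, F, J, D, G, C, K, A, B, H

Visit I
I → E
E → F
F → J
J → D
D → G
G → C
C → K
C → A
A → B
G → H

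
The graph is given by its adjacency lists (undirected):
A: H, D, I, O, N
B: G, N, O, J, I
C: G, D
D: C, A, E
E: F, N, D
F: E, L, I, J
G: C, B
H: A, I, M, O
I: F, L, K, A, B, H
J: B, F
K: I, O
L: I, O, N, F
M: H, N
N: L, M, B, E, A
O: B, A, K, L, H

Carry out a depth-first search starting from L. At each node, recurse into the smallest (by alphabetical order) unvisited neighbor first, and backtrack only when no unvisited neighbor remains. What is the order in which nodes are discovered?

Visit L
L → F
F → E
E → D
D → A
A → H
H → I
I → B
B → G
G → C
B → J
B → N
N → M
B → O
O → K

L -> F -> E -> D -> A -> H -> I -> B -> G -> C -> J -> N -> M -> O -> K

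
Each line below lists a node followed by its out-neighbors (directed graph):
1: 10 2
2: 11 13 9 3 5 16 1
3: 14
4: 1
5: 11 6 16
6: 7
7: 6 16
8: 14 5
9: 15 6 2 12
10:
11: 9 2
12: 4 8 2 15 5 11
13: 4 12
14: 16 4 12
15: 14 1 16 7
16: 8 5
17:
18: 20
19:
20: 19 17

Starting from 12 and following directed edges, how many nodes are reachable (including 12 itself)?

BFS from 12 visits: 12, 15, 11, 8, 5, 4, 2, 16, 14, 7, 1, 9, 6, 13, 3, 10
Reachable nodes: 16 of 20 total.

16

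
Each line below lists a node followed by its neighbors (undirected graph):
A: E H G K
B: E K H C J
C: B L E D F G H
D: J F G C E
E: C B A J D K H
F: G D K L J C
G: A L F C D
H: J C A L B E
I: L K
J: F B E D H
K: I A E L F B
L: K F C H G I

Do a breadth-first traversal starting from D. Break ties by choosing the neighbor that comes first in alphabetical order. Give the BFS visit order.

D, C, E, F, G, J, B, H, L, A, K, I

Visit D; enqueue C, E, F, G, J → queue [C, E, F, G, J]
Visit C; enqueue B, H, L → queue [E, F, G, J, B, H, L]
Visit E; enqueue A, K → queue [F, G, J, B, H, L, A, K]
Visit F → queue [G, J, B, H, L, A, K]
Visit G → queue [J, B, H, L, A, K]
Visit J → queue [B, H, L, A, K]
Visit B → queue [H, L, A, K]
Visit H → queue [L, A, K]
Visit L; enqueue I → queue [A, K, I]
Visit A → queue [K, I]
Visit K → queue [I]
Visit I → queue []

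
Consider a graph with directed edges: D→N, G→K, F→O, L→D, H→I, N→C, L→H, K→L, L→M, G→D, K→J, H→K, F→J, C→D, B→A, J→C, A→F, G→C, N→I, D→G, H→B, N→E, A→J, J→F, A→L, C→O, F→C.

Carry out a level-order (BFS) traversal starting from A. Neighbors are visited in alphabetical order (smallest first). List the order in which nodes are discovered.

Visit A; enqueue F, J, L → queue [F, J, L]
Visit F; enqueue C, O → queue [J, L, C, O]
Visit J → queue [L, C, O]
Visit L; enqueue D, H, M → queue [C, O, D, H, M]
Visit C → queue [O, D, H, M]
Visit O → queue [D, H, M]
Visit D; enqueue G, N → queue [H, M, G, N]
Visit H; enqueue B, I, K → queue [M, G, N, B, I, K]
Visit M → queue [G, N, B, I, K]
Visit G → queue [N, B, I, K]
Visit N; enqueue E → queue [B, I, K, E]
Visit B → queue [I, K, E]
Visit I → queue [K, E]
Visit K → queue [E]
Visit E → queue []

A F J L C O D H M G N B I K E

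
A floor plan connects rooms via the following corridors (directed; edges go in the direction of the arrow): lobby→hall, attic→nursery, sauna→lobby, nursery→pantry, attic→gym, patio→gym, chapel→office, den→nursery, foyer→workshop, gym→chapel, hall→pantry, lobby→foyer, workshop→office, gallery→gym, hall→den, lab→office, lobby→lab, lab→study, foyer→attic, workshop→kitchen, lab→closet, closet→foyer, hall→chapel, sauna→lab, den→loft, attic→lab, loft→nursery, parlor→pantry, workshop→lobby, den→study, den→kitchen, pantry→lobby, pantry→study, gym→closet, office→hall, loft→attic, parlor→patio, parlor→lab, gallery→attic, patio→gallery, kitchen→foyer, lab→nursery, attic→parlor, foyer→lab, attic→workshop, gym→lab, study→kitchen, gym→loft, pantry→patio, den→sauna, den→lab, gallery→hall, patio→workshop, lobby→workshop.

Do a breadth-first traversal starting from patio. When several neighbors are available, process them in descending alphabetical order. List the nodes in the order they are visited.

patio → workshop → gym → gallery → office → lobby → kitchen → loft → lab → closet → chapel → hall → attic → foyer → nursery → study → pantry → den → parlor → sauna

Visit patio; enqueue workshop, gym, gallery → queue [workshop, gym, gallery]
Visit workshop; enqueue office, lobby, kitchen → queue [gym, gallery, office, lobby, kitchen]
Visit gym; enqueue loft, lab, closet, chapel → queue [gallery, office, lobby, kitchen, loft, lab, closet, chapel]
Visit gallery; enqueue hall, attic → queue [office, lobby, kitchen, loft, lab, closet, chapel, hall, attic]
Visit office → queue [lobby, kitchen, loft, lab, closet, chapel, hall, attic]
Visit lobby; enqueue foyer → queue [kitchen, loft, lab, closet, chapel, hall, attic, foyer]
Visit kitchen → queue [loft, lab, closet, chapel, hall, attic, foyer]
Visit loft; enqueue nursery → queue [lab, closet, chapel, hall, attic, foyer, nursery]
Visit lab; enqueue study → queue [closet, chapel, hall, attic, foyer, nursery, study]
Visit closet → queue [chapel, hall, attic, foyer, nursery, study]
Visit chapel → queue [hall, attic, foyer, nursery, study]
Visit hall; enqueue pantry, den → queue [attic, foyer, nursery, study, pantry, den]
Visit attic; enqueue parlor → queue [foyer, nursery, study, pantry, den, parlor]
Visit foyer → queue [nursery, study, pantry, den, parlor]
Visit nursery → queue [study, pantry, den, parlor]
Visit study → queue [pantry, den, parlor]
Visit pantry → queue [den, parlor]
Visit den; enqueue sauna → queue [parlor, sauna]
Visit parlor → queue [sauna]
Visit sauna → queue []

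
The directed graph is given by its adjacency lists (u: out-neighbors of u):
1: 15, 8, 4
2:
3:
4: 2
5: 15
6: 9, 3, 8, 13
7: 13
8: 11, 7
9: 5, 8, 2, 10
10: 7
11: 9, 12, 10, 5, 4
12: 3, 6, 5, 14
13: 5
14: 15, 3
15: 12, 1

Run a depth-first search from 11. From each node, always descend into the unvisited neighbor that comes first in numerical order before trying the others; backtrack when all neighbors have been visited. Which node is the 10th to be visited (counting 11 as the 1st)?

Visit 11
11 → 4
4 → 2
11 → 5
5 → 15
15 → 1
1 → 8
8 → 7
7 → 13
15 → 12
12 → 3
12 → 6
6 → 9
9 → 10
12 → 14

Visit order: 11, 4, 2, 5, 15, 1, 8, 7, 13, 12, 3, 6, 9, 10, 14

12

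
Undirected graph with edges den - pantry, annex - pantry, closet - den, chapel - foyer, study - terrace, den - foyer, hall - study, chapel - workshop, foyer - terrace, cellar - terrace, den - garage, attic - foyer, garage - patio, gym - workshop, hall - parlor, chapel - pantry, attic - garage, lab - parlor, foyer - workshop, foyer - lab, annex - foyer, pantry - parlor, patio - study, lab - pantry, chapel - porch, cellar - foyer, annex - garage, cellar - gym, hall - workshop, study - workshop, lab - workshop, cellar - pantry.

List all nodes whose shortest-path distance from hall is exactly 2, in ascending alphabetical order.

Level 0: hall
Level 1: parlor, study, workshop
Level 2: chapel, foyer, gym, lab, pantry, patio, terrace
Level 3: annex, attic, cellar, den, garage, porch
Level 4: closet

chapel, foyer, gym, lab, pantry, patio, terrace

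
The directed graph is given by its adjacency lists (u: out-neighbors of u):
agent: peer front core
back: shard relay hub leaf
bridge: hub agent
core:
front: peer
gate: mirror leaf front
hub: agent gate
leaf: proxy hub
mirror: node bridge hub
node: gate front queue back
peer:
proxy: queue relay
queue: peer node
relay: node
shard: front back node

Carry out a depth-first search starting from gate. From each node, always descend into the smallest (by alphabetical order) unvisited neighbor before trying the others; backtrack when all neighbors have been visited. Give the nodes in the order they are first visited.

Visit gate
gate → front
front → peer
gate → leaf
leaf → hub
hub → agent
agent → core
leaf → proxy
proxy → queue
queue → node
node → back
back → relay
back → shard
gate → mirror
mirror → bridge

gate, front, peer, leaf, hub, agent, core, proxy, queue, node, back, relay, shard, mirror, bridge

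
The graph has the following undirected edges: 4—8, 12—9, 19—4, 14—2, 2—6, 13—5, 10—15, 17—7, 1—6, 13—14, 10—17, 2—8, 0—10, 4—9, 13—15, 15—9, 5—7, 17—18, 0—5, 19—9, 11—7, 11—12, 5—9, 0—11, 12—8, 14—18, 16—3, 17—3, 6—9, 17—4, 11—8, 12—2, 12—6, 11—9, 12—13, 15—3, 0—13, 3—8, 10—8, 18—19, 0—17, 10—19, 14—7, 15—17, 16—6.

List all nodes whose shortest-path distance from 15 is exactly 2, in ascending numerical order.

Level 0: 15
Level 1: 3, 9, 10, 13, 17
Level 2: 0, 4, 5, 6, 7, 8, 11, 12, 14, 16, 18, 19
Level 3: 1, 2

0, 4, 5, 6, 7, 8, 11, 12, 14, 16, 18, 19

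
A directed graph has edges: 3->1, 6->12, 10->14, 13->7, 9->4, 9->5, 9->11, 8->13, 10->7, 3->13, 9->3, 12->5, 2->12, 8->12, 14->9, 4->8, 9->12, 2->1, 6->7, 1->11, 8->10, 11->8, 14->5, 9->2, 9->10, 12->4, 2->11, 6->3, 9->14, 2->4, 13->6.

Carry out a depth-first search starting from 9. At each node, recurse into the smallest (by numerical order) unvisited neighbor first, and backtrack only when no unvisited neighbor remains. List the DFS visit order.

9 -> 2 -> 1 -> 11 -> 8 -> 10 -> 7 -> 14 -> 5 -> 12 -> 4 -> 13 -> 6 -> 3

Visit 9
9 → 2
2 → 1
1 → 11
11 → 8
8 → 10
10 → 7
10 → 14
14 → 5
8 → 12
12 → 4
8 → 13
13 → 6
6 → 3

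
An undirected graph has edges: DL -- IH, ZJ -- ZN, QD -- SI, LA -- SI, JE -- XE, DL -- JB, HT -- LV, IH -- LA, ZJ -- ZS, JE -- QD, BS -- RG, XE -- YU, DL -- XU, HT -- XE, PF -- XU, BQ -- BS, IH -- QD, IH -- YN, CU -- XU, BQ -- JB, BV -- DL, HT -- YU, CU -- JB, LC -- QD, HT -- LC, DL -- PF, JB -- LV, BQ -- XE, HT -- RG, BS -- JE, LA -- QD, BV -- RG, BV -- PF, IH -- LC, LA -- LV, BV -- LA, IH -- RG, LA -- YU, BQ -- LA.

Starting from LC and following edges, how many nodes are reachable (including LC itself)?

BFS from LC visits: LC, HT, IH, QD, LV, RG, XE, YU, DL, LA, YN, JE, SI, JB, BS, BV, BQ, PF, XU, CU
Reachable nodes: 20 of 23 total.

20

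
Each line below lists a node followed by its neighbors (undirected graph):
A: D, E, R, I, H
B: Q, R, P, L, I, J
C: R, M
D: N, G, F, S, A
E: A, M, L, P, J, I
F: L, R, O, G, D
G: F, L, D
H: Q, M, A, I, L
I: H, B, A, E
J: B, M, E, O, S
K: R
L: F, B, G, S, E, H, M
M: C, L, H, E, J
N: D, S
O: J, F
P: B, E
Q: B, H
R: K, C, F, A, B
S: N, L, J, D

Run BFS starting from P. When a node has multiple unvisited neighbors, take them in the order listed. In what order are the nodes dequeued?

Visit P; enqueue B, E → queue [B, E]
Visit B; enqueue Q, R, L, I, J → queue [E, Q, R, L, I, J]
Visit E; enqueue A, M → queue [Q, R, L, I, J, A, M]
Visit Q; enqueue H → queue [R, L, I, J, A, M, H]
Visit R; enqueue K, C, F → queue [L, I, J, A, M, H, K, C, F]
Visit L; enqueue G, S → queue [I, J, A, M, H, K, C, F, G, S]
Visit I → queue [J, A, M, H, K, C, F, G, S]
Visit J; enqueue O → queue [A, M, H, K, C, F, G, S, O]
Visit A; enqueue D → queue [M, H, K, C, F, G, S, O, D]
Visit M → queue [H, K, C, F, G, S, O, D]
Visit H → queue [K, C, F, G, S, O, D]
Visit K → queue [C, F, G, S, O, D]
Visit C → queue [F, G, S, O, D]
Visit F → queue [G, S, O, D]
Visit G → queue [S, O, D]
Visit S; enqueue N → queue [O, D, N]
Visit O → queue [D, N]
Visit D → queue [N]
Visit N → queue []

P, B, E, Q, R, L, I, J, A, M, H, K, C, F, G, S, O, D, N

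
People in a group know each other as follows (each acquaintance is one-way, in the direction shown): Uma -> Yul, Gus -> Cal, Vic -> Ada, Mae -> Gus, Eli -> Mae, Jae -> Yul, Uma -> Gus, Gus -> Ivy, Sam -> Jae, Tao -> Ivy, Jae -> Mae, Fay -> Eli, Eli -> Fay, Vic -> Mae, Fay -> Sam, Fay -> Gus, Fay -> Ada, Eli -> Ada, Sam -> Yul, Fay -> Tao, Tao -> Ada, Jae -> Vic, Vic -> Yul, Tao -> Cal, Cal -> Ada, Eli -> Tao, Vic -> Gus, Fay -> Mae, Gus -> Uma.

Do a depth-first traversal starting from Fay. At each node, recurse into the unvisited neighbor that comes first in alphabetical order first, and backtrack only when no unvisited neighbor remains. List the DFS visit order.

Visit Fay
Fay → Ada
Fay → Eli
Eli → Mae
Mae → Gus
Gus → Cal
Gus → Ivy
Gus → Uma
Uma → Yul
Eli → Tao
Fay → Sam
Sam → Jae
Jae → Vic

Fay, Ada, Eli, Mae, Gus, Cal, Ivy, Uma, Yul, Tao, Sam, Jae, Vic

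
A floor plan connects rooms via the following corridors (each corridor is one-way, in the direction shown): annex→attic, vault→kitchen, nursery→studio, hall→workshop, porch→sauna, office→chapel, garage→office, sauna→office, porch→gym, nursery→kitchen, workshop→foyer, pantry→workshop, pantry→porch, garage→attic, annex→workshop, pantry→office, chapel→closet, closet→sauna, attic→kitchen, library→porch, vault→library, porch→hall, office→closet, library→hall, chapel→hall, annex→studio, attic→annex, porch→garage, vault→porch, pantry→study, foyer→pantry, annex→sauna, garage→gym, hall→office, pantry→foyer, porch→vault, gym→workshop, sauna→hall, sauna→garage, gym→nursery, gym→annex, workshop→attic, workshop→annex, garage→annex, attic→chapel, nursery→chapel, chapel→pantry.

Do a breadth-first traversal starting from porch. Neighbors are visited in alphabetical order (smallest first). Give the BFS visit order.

porch → garage → gym → hall → sauna → vault → annex → attic → office → nursery → workshop → kitchen → library → studio → chapel → closet → foyer → pantry → study

Visit porch; enqueue garage, gym, hall, sauna, vault → queue [garage, gym, hall, sauna, vault]
Visit garage; enqueue annex, attic, office → queue [gym, hall, sauna, vault, annex, attic, office]
Visit gym; enqueue nursery, workshop → queue [hall, sauna, vault, annex, attic, office, nursery, workshop]
Visit hall → queue [sauna, vault, annex, attic, office, nursery, workshop]
Visit sauna → queue [vault, annex, attic, office, nursery, workshop]
Visit vault; enqueue kitchen, library → queue [annex, attic, office, nursery, workshop, kitchen, library]
Visit annex; enqueue studio → queue [attic, office, nursery, workshop, kitchen, library, studio]
Visit attic; enqueue chapel → queue [office, nursery, workshop, kitchen, library, studio, chapel]
Visit office; enqueue closet → queue [nursery, workshop, kitchen, library, studio, chapel, closet]
Visit nursery → queue [workshop, kitchen, library, studio, chapel, closet]
Visit workshop; enqueue foyer → queue [kitchen, library, studio, chapel, closet, foyer]
Visit kitchen → queue [library, studio, chapel, closet, foyer]
Visit library → queue [studio, chapel, closet, foyer]
Visit studio → queue [chapel, closet, foyer]
Visit chapel; enqueue pantry → queue [closet, foyer, pantry]
Visit closet → queue [foyer, pantry]
Visit foyer → queue [pantry]
Visit pantry; enqueue study → queue [study]
Visit study → queue []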